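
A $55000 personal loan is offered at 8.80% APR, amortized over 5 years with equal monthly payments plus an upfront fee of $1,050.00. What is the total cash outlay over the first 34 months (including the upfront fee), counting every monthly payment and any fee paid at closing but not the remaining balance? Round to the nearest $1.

Monthly rate = 8.8%/12 = 0.0073333; payment = 55,000 × 0.0073333 / (1 − (1+0.0073333)^−60) = $1,136.38.
Total outlay = 34 × $1,136.38 + $1,050.00 = $39,686.92.

$39,687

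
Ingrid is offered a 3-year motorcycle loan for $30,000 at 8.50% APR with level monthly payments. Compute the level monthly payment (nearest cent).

At 8.50% the monthly rate is 0.0070833, so the payment is 30,000 × 0.0070833 / (1 − 1.0070833^−36) = $947.03.

$947.03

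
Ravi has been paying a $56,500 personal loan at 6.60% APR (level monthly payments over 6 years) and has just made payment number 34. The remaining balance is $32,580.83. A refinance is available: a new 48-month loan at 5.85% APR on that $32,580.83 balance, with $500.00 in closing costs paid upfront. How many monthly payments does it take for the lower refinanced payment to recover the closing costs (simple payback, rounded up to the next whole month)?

3 months

Current payment = 56,500 × 6.6%/12 / (1 − (1+0.0055000)^−72) = $952.45.
Refinanced payment = 32,580.83 × 0.0048750 / (1 − (1+0.0048750)^−48) = $762.92.
Monthly savings = $952.45 − $762.92 = $189.53.
Break-even = $500.00 / $189.53 = 2.64 → 3 months.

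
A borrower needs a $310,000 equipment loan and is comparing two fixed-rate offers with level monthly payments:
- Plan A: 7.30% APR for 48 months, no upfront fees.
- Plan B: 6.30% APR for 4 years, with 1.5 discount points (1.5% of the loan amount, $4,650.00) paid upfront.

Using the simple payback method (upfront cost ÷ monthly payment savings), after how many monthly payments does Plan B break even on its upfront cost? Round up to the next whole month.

Plan A: monthly rate = 7.3%/12 = 0.0060833; payment = 310,000 × 0.0060833 / (1 − (1+0.0060833)^−48) = $7,466.56.
Plan B: at 6.30% the monthly rate is 0.0052500, so the payment is 310,000 × 0.0052500 / (1 − 1.0052500^−48) = $7,323.07.
Monthly savings = $7,466.56 − $7,323.07 = $143.49.
Break-even = $4,650.00 / $143.49 = 32.41 → 33 months.

33 months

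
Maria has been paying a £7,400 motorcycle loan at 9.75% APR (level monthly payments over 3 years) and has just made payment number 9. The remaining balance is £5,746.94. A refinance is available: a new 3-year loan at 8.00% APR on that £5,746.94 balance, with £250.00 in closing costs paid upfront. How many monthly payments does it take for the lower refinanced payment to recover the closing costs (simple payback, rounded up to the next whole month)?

Current payment = 7,400 × 9.75%/12 / (1 − (1+0.0081250)^−36) = £237.91.
Refinanced payment = 5,746.94 × 0.0066667 / (1 − (1+0.0066667)^−36) = £180.09.
Monthly savings = £237.91 − £180.09 = £57.82.
Break-even = £250.00 / £57.82 = 4.32 → 5 months.

5 months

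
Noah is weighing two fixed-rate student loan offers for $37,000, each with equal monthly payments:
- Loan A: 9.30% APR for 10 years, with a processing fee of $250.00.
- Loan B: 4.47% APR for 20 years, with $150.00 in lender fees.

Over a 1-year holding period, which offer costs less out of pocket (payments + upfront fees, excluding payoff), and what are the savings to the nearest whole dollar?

Loan A: monthly rate = 9.3%/12 = 0.0077500; payment = 37,000 × 0.0077500 / (1 − (1+0.0077500)^−120) = $474.73.
Loan B: monthly rate = 4.47%/12 = 0.0037250; payment = 37,000 × 0.0037250 / (1 − (1+0.0037250)^−240) = $233.48.
Over 12 months: Loan A costs 12 × $474.73 + $250.00 = $5,946.76; Loan B costs 12 × $233.48 + $150.00 = $2,951.76.
Loan B is cheaper by $5,946.76 − $2,951.76 = $2,995.00.

Loan B by $2,995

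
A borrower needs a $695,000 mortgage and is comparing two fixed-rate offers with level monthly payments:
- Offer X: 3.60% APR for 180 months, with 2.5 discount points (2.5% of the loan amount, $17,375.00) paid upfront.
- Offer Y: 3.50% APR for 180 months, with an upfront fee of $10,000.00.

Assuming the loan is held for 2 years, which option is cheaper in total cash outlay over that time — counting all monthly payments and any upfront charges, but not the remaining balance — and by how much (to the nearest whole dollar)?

Offer X: monthly rate = 3.6%/12 = 0.0030000; payment = 695,000 × 0.0030000 / (1 − (1+0.0030000)^−180) = $5,002.63.
Offer Y: at 3.50% the monthly rate is 0.0029167, so the payment is 695,000 × 0.0029167 / (1 − 1.0029167^−180) = $4,968.43.
Over 24 months: Offer X costs 24 × $5,002.63 + $17,375.00 = $137,438.12; Offer Y costs 24 × $4,968.43 + $10,000.00 = $129,242.32.
Offer Y is cheaper by $137,438.12 − $129,242.32 = $8,195.80.

Offer Y by $8,196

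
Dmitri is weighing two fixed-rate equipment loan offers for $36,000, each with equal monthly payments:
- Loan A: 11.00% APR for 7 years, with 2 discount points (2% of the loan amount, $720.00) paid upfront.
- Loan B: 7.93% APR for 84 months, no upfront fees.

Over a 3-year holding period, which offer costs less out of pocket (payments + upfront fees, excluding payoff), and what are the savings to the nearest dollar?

Loan B by $2,756

Loan A: at 11.00% the monthly rate is 0.0091667, so the payment is 36,000 × 0.0091667 / (1 − 1.0091667^−84) = $616.41.
Loan B: monthly rate = 7.93%/12 = 0.0066083; payment = 36,000 × 0.0066083 / (1 − (1+0.0066083)^−84) = $559.85.
Over 36 months: Loan A costs 36 × $616.41 + $720.00 = $22,910.76; Loan B costs 36 × $559.85 = $20,154.60.
Loan B is cheaper by $22,910.76 − $20,154.60 = $2,756.16.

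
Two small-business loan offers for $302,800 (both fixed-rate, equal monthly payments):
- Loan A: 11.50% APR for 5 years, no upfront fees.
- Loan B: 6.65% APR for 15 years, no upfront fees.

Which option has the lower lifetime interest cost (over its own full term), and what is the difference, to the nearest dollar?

Loan A: monthly rate = 11.5%/12 = 0.0095833; payment = 302,800 × 0.0095833 / (1 − (1+0.0095833)^−60) = $6,659.36.
Total interest on Loan A = 60 × $6,659.36 − $302,800 = $96,761.60.
Loan B: at 6.65% the monthly rate is 0.0055417, so the payment is 302,800 × 0.0055417 / (1 − 1.0055417^−180) = $2,662.75.
Total interest on Loan B = 180 × $2,662.75 − $302,800 = $176,495.00.
Loan A is lower by $79,733.40.

Loan A by $79,733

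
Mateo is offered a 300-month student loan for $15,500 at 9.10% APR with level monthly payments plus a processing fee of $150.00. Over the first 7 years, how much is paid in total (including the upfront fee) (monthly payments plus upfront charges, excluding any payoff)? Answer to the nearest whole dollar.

At 9.10% the monthly rate is 0.0075833, so the payment is 15,500 × 0.0075833 / (1 − 1.0075833^−300) = $131.14.
Total outlay = 84 × $131.14 + $150.00 = $11,165.76.

$11,166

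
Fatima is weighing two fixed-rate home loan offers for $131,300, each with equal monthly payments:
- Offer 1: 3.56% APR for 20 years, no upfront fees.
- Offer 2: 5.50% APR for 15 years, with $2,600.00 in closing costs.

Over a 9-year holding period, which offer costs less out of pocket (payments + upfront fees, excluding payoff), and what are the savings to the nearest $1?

Offer 1 by $35,787

Offer 1: at 3.56% the monthly rate is 0.0029667, so the payment is 131,300 × 0.0029667 / (1 − 1.0029667^−240) = $765.54.
Offer 2: at 5.50% the monthly rate is 0.0045833, so the payment is 131,300 × 0.0045833 / (1 − 1.0045833^−180) = $1,072.83.
Over 108 months: Offer 1 costs 108 × $765.54 = $82,678.32; Offer 2 costs 108 × $1,072.83 + $2,600.00 = $118,465.64.
Offer 1 is cheaper by $118,465.64 − $82,678.32 = $35,787.32.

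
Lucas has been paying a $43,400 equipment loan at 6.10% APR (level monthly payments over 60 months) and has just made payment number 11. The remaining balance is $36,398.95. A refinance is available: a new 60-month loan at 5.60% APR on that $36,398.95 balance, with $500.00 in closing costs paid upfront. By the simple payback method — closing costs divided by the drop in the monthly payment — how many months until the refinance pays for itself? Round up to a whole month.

4 months

Current payment = 43,400 × 6.1%/12 / (1 − (1+0.0050833)^−60) = $841.06.
Refinanced payment = 36,398.95 × 0.0046667 / (1 − (1+0.0046667)^−60) = $696.94.
Monthly savings = $841.06 − $696.94 = $144.12.
Break-even = $500.00 / $144.12 = 3.47 → 4 months.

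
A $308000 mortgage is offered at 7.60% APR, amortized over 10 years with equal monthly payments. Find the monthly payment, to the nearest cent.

Monthly rate = 7.6%/12 = 0.0063333; payment = 308,000 × 0.0063333 / (1 − (1+0.0063333)^−120) = $3,672.11.

$3,672.11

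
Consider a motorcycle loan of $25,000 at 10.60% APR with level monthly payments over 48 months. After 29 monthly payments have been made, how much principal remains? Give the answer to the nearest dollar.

With monthly rate i = 10.6%/12 = 0.0088333, the balance after k of n payments is P · [(1+i)^n − (1+i)^k] / [(1+i)^n − 1].
(1+0.0088333)^48 = 1.52521943 and (1+0.0088333)^29 = 1.29051567, so the balance is 25,000 × (1.52521943 − 1.29051567) / (1.52521943 − 1) = $11,171.70.

$11,172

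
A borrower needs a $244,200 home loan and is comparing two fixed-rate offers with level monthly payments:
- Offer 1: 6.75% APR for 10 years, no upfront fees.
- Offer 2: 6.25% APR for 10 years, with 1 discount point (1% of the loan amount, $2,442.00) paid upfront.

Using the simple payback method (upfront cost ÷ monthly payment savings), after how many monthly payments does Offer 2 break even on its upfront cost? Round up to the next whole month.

Offer 1: at 6.75% the monthly rate is 0.0056250, so the payment is 244,200 × 0.0056250 / (1 − 1.0056250^−120) = $2,804.00.
Offer 2: monthly rate = 6.25%/12 = 0.0052083; payment = 244,200 × 0.0052083 / (1 − (1+0.0052083)^−120) = $2,741.88.
Monthly savings = $2,804.00 − $2,741.88 = $62.12.
Break-even = $2,442.00 / $62.12 = 39.31 → 40 months.

40 months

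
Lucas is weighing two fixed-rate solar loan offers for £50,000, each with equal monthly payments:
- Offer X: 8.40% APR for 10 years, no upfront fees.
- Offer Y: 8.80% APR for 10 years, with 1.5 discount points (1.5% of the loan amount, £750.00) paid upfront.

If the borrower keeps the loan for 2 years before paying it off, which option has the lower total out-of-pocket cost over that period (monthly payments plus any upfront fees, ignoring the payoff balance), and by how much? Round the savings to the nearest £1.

Offer X: at 8.40% the monthly rate is 0.0070000, so the payment is 50,000 × 0.0070000 / (1 − 1.0070000^−120) = £617.26.
Offer Y: monthly rate = 8.8%/12 = 0.0073333; payment = 50,000 × 0.0073333 / (1 − (1+0.0073333)^−120) = £627.98.
Over 24 months: Offer X costs 24 × £617.26 = £14,814.24; Offer Y costs 24 × £627.98 + £750.00 = £15,821.52.
Offer X is cheaper by £15,821.52 − £14,814.24 = £1,007.28.

Offer X by £1,007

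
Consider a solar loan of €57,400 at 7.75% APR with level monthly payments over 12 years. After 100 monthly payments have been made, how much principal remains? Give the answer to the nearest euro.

€23,432

With monthly rate i = 7.75%/12 = 0.0064583, the balance after k of n payments is P · [(1+i)^n − (1+i)^k] / [(1+i)^n − 1].
(1+0.0064583)^144 = 2.52694166 and (1+0.0064583)^100 = 1.90361891, so the balance is 57,400 × (2.52694166 − 1.90361891) / (2.52694166 − 1) = €23,431.63.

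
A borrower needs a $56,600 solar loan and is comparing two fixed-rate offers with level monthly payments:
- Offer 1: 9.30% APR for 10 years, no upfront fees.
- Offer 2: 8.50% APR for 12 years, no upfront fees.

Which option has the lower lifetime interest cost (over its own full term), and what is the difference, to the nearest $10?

Offer 1 by $3,330

Offer 1: monthly rate = 9.3%/12 = 0.0077500; payment = 56,600 × 0.0077500 / (1 − (1+0.0077500)^−120) = $726.21.
Total interest on Offer 1 = 120 × $726.21 − $56,600 = $30,545.20.
Offer 2: at 8.50% the monthly rate is 0.0070833, so the payment is 56,600 × 0.0070833 / (1 − 1.0070833^−144) = $628.29.
Total interest on Offer 2 = 144 × $628.29 − $56,600 = $33,873.76.
Offer 1 is lower by $3,328.56.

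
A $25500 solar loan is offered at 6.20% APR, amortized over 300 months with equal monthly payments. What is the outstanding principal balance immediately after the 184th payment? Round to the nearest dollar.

$14,582

With monthly rate i = 6.2%/12 = 0.0051667, the balance after k of n payments is P · [(1+i)^n − (1+i)^k] / [(1+i)^n − 1].
(1+0.0051667)^300 = 4.69270686 and (1+0.0051667)^184 = 2.58110914, so the balance is 25,500 × (4.69270686 − 2.58110914) / (4.69270686 − 1) = $14,581.65.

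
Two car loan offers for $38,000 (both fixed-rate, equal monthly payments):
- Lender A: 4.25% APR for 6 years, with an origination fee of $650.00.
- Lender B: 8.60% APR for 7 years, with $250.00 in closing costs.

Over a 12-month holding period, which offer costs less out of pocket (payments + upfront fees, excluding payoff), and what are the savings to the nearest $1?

Lender B by $342

Lender A: monthly rate = 4.25%/12 = 0.0035417; payment = 38,000 × 0.0035417 / (1 − (1+0.0035417)^−72) = $598.86.
Lender B: at 8.60% the monthly rate is 0.0071667, so the payment is 38,000 × 0.0071667 / (1 − 1.0071667^−84) = $603.70.
Over 12 months: Lender A costs 12 × $598.86 + $650.00 = $7,836.32; Lender B costs 12 × $603.70 + $250.00 = $7,494.40.
Lender B is cheaper by $7,836.32 − $7,494.40 = $341.92.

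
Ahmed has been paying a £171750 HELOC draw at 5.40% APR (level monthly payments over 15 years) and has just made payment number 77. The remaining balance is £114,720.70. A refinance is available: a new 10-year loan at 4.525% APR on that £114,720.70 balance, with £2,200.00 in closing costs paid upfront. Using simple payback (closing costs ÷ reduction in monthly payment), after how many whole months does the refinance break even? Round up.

11 months

Current payment = 171,750 × 5.4%/12 / (1 − (1+0.0045000)^−180) = £1,394.24.
Refinanced payment = 114,720.70 × 0.0037708 / (1 − (1+0.0037708)^−120) = £1,190.33.
Monthly savings = £1,394.24 − £1,190.33 = £203.91.
Break-even = £2,200.00 / £203.91 = 10.79 → 11 months.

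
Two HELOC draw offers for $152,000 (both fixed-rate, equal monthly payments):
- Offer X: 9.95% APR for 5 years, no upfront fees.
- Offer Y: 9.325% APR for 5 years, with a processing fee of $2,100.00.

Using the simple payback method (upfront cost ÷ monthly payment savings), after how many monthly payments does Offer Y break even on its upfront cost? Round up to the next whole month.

Offer X: monthly rate = 9.95%/12 = 0.0082917; payment = 152,000 × 0.0082917 / (1 − (1+0.0082917)^−60) = $3,225.81.
Offer Y: monthly rate = 9.325%/12 = 0.0077708; payment = 152,000 × 0.0077708 / (1 − (1+0.0077708)^−60) = $3,179.30.
Monthly savings = $3,225.81 − $3,179.30 = $46.51.
Break-even = $2,100.00 / $46.51 = 45.15 → 46 months.

46 months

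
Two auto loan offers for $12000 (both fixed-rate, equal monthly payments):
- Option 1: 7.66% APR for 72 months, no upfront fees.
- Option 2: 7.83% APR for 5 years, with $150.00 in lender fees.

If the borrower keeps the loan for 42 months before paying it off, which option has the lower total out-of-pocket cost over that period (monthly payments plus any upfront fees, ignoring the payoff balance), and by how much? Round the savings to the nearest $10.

Option 1: monthly rate = 7.66%/12 = 0.0063833; payment = 12,000 × 0.0063833 / (1 − (1+0.0063833)^−72) = $208.41.
Option 2: at 7.83% the monthly rate is 0.0065250, so the payment is 12,000 × 0.0065250 / (1 − 1.0065250^−60) = $242.34.
Over 42 months: Option 1 costs 42 × $208.41 = $8,753.22; Option 2 costs 42 × $242.34 + $150.00 = $10,328.28.
Option 1 is cheaper by $10,328.28 − $8,753.22 = $1,575.06.

Option 1 by $1,580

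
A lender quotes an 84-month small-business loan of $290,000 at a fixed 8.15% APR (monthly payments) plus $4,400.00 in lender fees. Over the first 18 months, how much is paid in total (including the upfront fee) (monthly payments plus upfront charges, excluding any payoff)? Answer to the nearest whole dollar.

$86,151

Monthly rate = 8.15%/12 = 0.0067917; payment = 290,000 × 0.0067917 / (1 − (1+0.0067917)^−84) = $4,541.70.
Total outlay = 18 × $4,541.70 + $4,400.00 = $86,150.60.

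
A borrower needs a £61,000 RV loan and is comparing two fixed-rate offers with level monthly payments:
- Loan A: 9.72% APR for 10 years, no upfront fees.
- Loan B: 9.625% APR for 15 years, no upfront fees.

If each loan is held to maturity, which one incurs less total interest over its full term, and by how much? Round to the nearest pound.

Loan A by £19,883

Loan A: at 9.72% the monthly rate is 0.0081000, so the payment is 61,000 × 0.0081000 / (1 − 1.0081000^−120) = £796.69.
Total interest on Loan A = 120 × £796.69 − £61,000 = £34,602.80.
Loan B: monthly rate = 9.625%/12 = 0.0080208; payment = 61,000 × 0.0080208 / (1 − (1+0.0080208)^−180) = £641.59.
Total interest on Loan B = 180 × £641.59 − £61,000 = £54,486.20.
Loan A is lower by £19,883.40.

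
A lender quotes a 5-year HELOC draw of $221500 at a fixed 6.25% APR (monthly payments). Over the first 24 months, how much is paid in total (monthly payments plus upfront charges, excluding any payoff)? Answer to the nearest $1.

$103,392

At 6.25% the monthly rate is 0.0052083, so the payment is 221,500 × 0.0052083 / (1 − 1.0052083^−60) = $4,308.01.
Total outlay = 24 × $4,308.01 = $103,392.24.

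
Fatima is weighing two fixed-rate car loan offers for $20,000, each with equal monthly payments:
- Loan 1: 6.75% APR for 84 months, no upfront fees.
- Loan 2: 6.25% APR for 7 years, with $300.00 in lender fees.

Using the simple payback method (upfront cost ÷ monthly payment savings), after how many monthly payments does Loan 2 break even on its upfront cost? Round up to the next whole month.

Loan 1: monthly rate = 6.75%/12 = 0.0056250; payment = 20,000 × 0.0056250 / (1 − (1+0.0056250)^−84) = $299.42.
Loan 2: at 6.25% the monthly rate is 0.0052083, so the payment is 20,000 × 0.0052083 / (1 − 1.0052083^−84) = $294.57.
Monthly savings = $299.42 − $294.57 = $4.85.
Break-even = $300.00 / $4.85 = 61.86 → 62 months.

62 months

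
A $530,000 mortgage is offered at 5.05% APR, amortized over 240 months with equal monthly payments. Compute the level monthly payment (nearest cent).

$3,512.42

Monthly rate = 5.05%/12 = 0.0042083; payment = 530,000 × 0.0042083 / (1 − (1+0.0042083)^−240) = $3,512.42.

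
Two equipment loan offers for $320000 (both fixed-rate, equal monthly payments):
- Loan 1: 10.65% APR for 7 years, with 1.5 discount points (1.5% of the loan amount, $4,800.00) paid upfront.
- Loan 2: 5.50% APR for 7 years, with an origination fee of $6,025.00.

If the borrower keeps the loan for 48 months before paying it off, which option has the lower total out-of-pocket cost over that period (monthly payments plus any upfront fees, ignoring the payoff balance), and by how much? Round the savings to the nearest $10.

Loan 2 by $38,230

Loan 1: at 10.65% the monthly rate is 0.0088750, so the payment is 320,000 × 0.0088750 / (1 − 1.0088750^−84) = $5,420.47.
Loan 2: at 5.50% the monthly rate is 0.0045833, so the payment is 320,000 × 0.0045833 / (1 − 1.0045833^−84) = $4,598.41.
Over 48 months: Loan 1 costs 48 × $5,420.47 + $4,800.00 = $264,982.56; Loan 2 costs 48 × $4,598.41 + $6,025.00 = $226,748.68.
Loan 2 is cheaper by $264,982.56 − $226,748.68 = $38,233.88.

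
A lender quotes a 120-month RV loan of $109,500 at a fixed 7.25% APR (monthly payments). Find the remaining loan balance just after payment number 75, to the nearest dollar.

$50,520

With monthly rate i = 7.25%/12 = 0.0060417, the balance after k of n payments is P · [(1+i)^n − (1+i)^k] / [(1+i)^n − 1].
(1+0.0060417)^120 = 2.06023216 and (1+0.0060417)^75 = 1.57107747, so the balance is 109,500 × (2.06023216 − 1.57107747) / (2.06023216 − 1) = $50,519.54.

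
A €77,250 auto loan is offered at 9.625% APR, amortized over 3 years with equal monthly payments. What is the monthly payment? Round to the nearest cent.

At 9.625% the monthly rate is 0.0080208, so the payment is 77,250 × 0.0080208 / (1 − 1.0080208^−36) = €2,479.06.

€2,479.06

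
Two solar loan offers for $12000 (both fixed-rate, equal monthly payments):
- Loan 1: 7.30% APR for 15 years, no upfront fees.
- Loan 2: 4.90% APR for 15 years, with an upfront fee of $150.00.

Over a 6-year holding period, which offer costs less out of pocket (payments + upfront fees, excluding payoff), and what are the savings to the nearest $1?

Loan 2 by $974

Loan 1: monthly rate = 7.3%/12 = 0.0060833; payment = 12,000 × 0.0060833 / (1 − (1+0.0060833)^−180) = $109.88.
Loan 2: at 4.90% the monthly rate is 0.0040833, so the payment is 12,000 × 0.0040833 / (1 − 1.0040833^−180) = $94.27.
Over 72 months: Loan 1 costs 72 × $109.88 = $7,911.36; Loan 2 costs 72 × $94.27 + $150.00 = $6,937.44.
Loan 2 is cheaper by $7,911.36 − $6,937.44 = $973.92.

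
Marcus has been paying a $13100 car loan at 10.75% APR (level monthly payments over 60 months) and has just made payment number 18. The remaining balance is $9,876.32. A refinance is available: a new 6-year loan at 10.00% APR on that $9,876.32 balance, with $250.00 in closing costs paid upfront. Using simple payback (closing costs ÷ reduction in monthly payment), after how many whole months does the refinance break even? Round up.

Current payment = 13,100 × 10.75%/12 / (1 − (1+0.0089583)^−60) = $283.20.
Refinanced payment = 9,876.32 × 0.0083333 / (1 − (1+0.0083333)^−72) = $182.97.
Monthly savings = $283.20 − $182.97 = $100.23.
Break-even = $250.00 / $100.23 = 2.49 → 3 months.

3 months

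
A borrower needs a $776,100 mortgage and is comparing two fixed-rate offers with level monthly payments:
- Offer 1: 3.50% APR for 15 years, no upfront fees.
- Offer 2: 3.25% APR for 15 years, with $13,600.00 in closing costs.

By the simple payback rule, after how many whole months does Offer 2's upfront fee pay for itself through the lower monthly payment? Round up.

Offer 1: monthly rate = 3.5%/12 = 0.0029167; payment = 776,100 × 0.0029167 / (1 − (1+0.0029167)^−180) = $5,548.20.
Offer 2: at 3.25% the monthly rate is 0.0027083, so the payment is 776,100 × 0.0027083 / (1 − 1.0027083^−180) = $5,453.41.
Monthly savings = $5,548.20 − $5,453.41 = $94.79.
Break-even = $13,600.00 / $94.79 = 143.48 → 144 months.

144 months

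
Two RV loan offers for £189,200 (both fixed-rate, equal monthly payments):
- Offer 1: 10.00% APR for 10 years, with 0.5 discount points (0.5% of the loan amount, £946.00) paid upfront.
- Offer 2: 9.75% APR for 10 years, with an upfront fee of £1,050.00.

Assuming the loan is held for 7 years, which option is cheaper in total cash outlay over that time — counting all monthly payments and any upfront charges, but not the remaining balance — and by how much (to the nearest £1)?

Offer 2 by £2,090

Offer 1: monthly rate = 10%/12 = 0.0083333; payment = 189,200 × 0.0083333 / (1 − (1+0.0083333)^−120) = £2,500.29.
Offer 2: monthly rate = 9.75%/12 = 0.0081250; payment = 189,200 × 0.0081250 / (1 − (1+0.0081250)^−120) = £2,474.17.
Over 84 months: Offer 1 costs 84 × £2,500.29 + £946.00 = £210,970.36; Offer 2 costs 84 × £2,474.17 + £1,050.00 = £208,880.28.
Offer 2 is cheaper by £210,970.36 − £208,880.28 = £2,090.08.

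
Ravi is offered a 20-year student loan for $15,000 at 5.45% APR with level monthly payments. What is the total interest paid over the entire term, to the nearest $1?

$9,662

At 5.45% the monthly rate is 0.0045417, so the payment is 15,000 × 0.0045417 / (1 − 1.0045417^−240) = $102.76.
Total paid = 240 × $102.76 = $24,662.40; interest = $24,662.40 − $15,000 = $9,662.40.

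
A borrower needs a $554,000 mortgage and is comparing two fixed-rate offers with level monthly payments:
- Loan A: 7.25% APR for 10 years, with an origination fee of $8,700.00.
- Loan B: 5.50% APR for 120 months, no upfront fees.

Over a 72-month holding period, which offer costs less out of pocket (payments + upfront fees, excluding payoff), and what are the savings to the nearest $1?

Loan B by $44,100

Loan A: monthly rate = 7.25%/12 = 0.0060417; payment = 554,000 × 0.0060417 / (1 − (1+0.0060417)^−120) = $6,504.02.
Loan B: monthly rate = 5.5%/12 = 0.0045833; payment = 554,000 × 0.0045833 / (1 − (1+0.0045833)^−120) = $6,012.36.
Over 72 months: Loan A costs 72 × $6,504.02 + $8,700.00 = $476,989.44; Loan B costs 72 × $6,012.36 = $432,889.92.
Loan B is cheaper by $476,989.44 − $432,889.92 = $44,099.52.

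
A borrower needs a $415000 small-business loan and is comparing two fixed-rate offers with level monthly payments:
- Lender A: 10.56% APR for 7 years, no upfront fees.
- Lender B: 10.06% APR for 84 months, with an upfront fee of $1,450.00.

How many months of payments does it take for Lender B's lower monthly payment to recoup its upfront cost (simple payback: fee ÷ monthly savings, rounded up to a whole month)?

14 months

Lender A: at 10.56% the monthly rate is 0.0088000, so the payment is 415,000 × 0.0088000 / (1 − 1.0088000^−84) = $7,010.17.
Lender B: at 10.06% the monthly rate is 0.0083833, so the payment is 415,000 × 0.0083833 / (1 − 1.0083833^−84) = $6,902.36.
Monthly savings = $7,010.17 − $6,902.36 = $107.81.
Break-even = $1,450.00 / $107.81 = 13.45 → 14 months.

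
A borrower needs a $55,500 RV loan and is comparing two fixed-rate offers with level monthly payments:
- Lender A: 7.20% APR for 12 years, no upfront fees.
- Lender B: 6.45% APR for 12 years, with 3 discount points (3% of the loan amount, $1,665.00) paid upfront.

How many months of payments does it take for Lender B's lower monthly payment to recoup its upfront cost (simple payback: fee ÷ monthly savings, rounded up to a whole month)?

76 months

Lender A: monthly rate = 7.2%/12 = 0.0060000; payment = 55,500 × 0.0060000 / (1 − (1+0.0060000)^−144) = $576.69.
Lender B: at 6.45% the monthly rate is 0.0053750, so the payment is 55,500 × 0.0053750 / (1 − 1.0053750^−144) = $554.61.
Monthly savings = $576.69 − $554.61 = $22.08.
Break-even = $1,665.00 / $22.08 = 75.41 → 76 months.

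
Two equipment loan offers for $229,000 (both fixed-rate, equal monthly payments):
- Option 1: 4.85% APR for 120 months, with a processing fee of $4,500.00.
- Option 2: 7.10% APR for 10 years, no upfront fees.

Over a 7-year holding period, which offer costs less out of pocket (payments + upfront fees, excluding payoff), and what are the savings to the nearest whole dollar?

Option 1 by $17,219

Option 1: monthly rate = 4.85%/12 = 0.0040417; payment = 229,000 × 0.0040417 / (1 − (1+0.0040417)^−120) = $2,412.14.
Option 2: monthly rate = 7.1%/12 = 0.0059167; payment = 229,000 × 0.0059167 / (1 − (1+0.0059167)^−120) = $2,670.70.
Over 84 months: Option 1 costs 84 × $2,412.14 + $4,500.00 = $207,119.76; Option 2 costs 84 × $2,670.70 = $224,338.80.
Option 1 is cheaper by $224,338.80 − $207,119.76 = $17,219.04.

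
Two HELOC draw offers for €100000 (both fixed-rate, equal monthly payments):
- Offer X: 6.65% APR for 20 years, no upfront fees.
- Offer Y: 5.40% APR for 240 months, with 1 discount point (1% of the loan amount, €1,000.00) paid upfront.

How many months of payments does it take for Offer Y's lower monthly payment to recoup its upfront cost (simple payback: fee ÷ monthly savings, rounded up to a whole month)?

14 months

Offer X: at 6.65% the monthly rate is 0.0055417, so the payment is 100,000 × 0.0055417 / (1 − 1.0055417^−240) = €754.43.
Offer Y: monthly rate = 5.4%/12 = 0.0045000; payment = 100,000 × 0.0045000 / (1 − (1+0.0045000)^−240) = €682.25.
Monthly savings = €754.43 − €682.25 = €72.18.
Break-even = €1,000.00 / €72.18 = 13.85 → 14 months.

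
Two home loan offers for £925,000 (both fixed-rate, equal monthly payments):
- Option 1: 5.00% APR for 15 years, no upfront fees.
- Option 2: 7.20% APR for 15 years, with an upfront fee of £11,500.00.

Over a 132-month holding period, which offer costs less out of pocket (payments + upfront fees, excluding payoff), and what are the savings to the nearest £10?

Option 1: at 5.00% the monthly rate is 0.0041667, so the payment is 925,000 × 0.0041667 / (1 − 1.0041667^−180) = £7,314.84.
Option 2: at 7.20% the monthly rate is 0.0060000, so the payment is 925,000 × 0.0060000 / (1 − 1.0060000^−180) = £8,417.93.
Over 132 months: Option 1 costs 132 × £7,314.84 = £965,558.88; Option 2 costs 132 × £8,417.93 + £11,500.00 = £1,122,666.76.
Option 1 is cheaper by £1,122,666.76 − £965,558.88 = £157,107.88.

Option 1 by £157,110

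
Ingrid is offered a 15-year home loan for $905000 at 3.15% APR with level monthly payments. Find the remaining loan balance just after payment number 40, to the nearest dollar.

With monthly rate i = 3.15%/12 = 0.0026250, the balance after k of n payments is P · [(1+i)^n − (1+i)^k] / [(1+i)^n − 1].
(1+0.0026250)^180 = 1.60300650 and (1+0.0026250)^40 = 1.11055782, so the balance is 905,000 × (1.60300650 − 1.11055782) / (1.60300650 − 1) = $739,073.39.

$739,073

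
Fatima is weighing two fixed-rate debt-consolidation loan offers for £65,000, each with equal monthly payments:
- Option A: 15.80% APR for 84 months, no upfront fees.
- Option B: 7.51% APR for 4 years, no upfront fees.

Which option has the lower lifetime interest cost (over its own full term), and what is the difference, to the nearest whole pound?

Option A: monthly rate = 15.8%/12 = 0.0131667; payment = 65,000 × 0.0131667 / (1 − (1+0.0131667)^−84) = £1,283.64.
Total interest on Option A = 84 × £1,283.64 − £65,000 = £42,825.76.
Option B: monthly rate = 7.51%/12 = 0.0062583; payment = 65,000 × 0.0062583 / (1 − (1+0.0062583)^−48) = £1,571.93.
Total interest on Option B = 48 × £1,571.93 − £65,000 = £10,452.64.
Option B is lower by £32,373.12.

Option B by £32,373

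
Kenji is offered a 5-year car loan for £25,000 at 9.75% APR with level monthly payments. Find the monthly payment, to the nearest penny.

£528.11

At 9.75% the monthly rate is 0.0081250, so the payment is 25,000 × 0.0081250 / (1 − 1.0081250^−60) = £528.11.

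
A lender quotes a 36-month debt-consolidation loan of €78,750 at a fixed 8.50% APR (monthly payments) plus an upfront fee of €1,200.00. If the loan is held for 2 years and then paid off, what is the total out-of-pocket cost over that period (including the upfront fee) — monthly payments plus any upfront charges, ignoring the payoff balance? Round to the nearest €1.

€60,863

Monthly rate = 8.5%/12 = 0.0070833; payment = 78,750 × 0.0070833 / (1 − (1+0.0070833)^−36) = €2,485.94.
Total outlay = 24 × €2,485.94 + €1,200.00 = €60,862.56.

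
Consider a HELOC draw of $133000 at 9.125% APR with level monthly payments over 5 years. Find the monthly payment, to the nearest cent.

$2,768.94

Monthly rate = 9.125%/12 = 0.0076042; payment = 133,000 × 0.0076042 / (1 − (1+0.0076042)^−60) = $2,768.94.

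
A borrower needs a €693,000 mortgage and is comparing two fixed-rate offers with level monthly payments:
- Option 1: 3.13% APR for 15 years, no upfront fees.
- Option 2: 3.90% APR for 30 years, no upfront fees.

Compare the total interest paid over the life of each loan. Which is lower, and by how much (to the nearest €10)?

Option 1: monthly rate = 3.13%/12 = 0.0026083; payment = 693,000 × 0.0026083 / (1 − (1+0.0026083)^−180) = €4,829.18.
Total interest on Option 1 = 180 × €4,829.18 − €693,000 = €176,252.40.
Option 2: at 3.90% the monthly rate is 0.0032500, so the payment is 693,000 × 0.0032500 / (1 − 1.0032500^−360) = €3,268.66.
Total interest on Option 2 = 360 × €3,268.66 − €693,000 = €483,717.60.
Option 1 is lower by €307,465.20.

Option 1 by €307,470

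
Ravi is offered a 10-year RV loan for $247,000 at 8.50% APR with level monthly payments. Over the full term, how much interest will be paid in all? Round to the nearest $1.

At 8.50% the monthly rate is 0.0070833, so the payment is 247,000 × 0.0070833 / (1 − 1.0070833^−120) = $3,062.45.
Total paid = 120 × $3,062.45 = $367,494.00; interest = $367,494.00 − $247,000 = $120,494.00.

$120,494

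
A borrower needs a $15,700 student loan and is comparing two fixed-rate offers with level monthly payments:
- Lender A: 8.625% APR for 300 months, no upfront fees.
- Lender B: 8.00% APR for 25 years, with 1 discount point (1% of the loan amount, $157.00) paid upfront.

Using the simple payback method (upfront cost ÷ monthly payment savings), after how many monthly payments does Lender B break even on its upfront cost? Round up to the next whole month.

24 months

Lender A: at 8.625% the monthly rate is 0.0071875, so the payment is 15,700 × 0.0071875 / (1 − 1.0071875^−300) = $127.75.
Lender B: monthly rate = 8%/12 = 0.0066667; payment = 15,700 × 0.0066667 / (1 − (1+0.0066667)^−300) = $121.18.
Monthly savings = $127.75 − $121.18 = $6.57.
Break-even = $157.00 / $6.57 = 23.90 → 24 months.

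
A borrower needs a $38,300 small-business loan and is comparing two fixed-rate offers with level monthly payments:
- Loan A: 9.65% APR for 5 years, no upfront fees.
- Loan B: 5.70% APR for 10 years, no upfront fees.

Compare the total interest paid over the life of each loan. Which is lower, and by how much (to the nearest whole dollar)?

Loan A: at 9.65% the monthly rate is 0.0080417, so the payment is 38,300 × 0.0080417 / (1 − 1.0080417^−60) = $807.18.
Total interest on Loan A = 60 × $807.18 − $38,300 = $10,130.80.
Loan B: at 5.70% the monthly rate is 0.0047500, so the payment is 38,300 × 0.0047500 / (1 − 1.0047500^−120) = $419.46.
Total interest on Loan B = 120 × $419.46 − $38,300 = $12,035.20.
Loan A is lower by $1,904.40.

Loan A by $1,904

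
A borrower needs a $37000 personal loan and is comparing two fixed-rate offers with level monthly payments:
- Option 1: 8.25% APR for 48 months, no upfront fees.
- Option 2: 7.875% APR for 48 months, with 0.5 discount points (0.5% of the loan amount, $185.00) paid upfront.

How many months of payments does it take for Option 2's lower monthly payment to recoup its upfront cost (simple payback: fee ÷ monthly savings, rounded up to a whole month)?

Option 1: at 8.25% the monthly rate is 0.0068750, so the payment is 37,000 × 0.0068750 / (1 − 1.0068750^−48) = $907.63.
Option 2: at 7.875% the monthly rate is 0.0065625, so the payment is 37,000 × 0.0065625 / (1 − 1.0065625^−48) = $901.11.
Monthly savings = $907.63 − $901.11 = $6.52.
Break-even = $185.00 / $6.52 = 28.37 → 29 months.

29 months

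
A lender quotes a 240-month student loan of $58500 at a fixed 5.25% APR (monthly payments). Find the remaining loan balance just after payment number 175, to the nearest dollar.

With monthly rate i = 5.25%/12 = 0.0043750, the balance after k of n payments is P · [(1+i)^n − (1+i)^k] / [(1+i)^n − 1].
(1+0.0043750)^240 = 2.85111402 and (1+0.0043750)^175 = 2.14674999, so the balance is 58,500 × (2.85111402 − 2.14674999) / (2.85111402 − 1) = $22,259.73.

$22,260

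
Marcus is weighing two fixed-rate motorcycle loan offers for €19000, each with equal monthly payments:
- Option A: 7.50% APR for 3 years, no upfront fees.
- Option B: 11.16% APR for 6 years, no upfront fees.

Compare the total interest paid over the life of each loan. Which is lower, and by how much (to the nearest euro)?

Option A: at 7.50% the monthly rate is 0.0062500, so the payment is 19,000 × 0.0062500 / (1 − 1.0062500^−36) = €591.02.
Total interest on Option A = 36 × €591.02 − €19,000 = €2,276.72.
Option B: at 11.16% the monthly rate is 0.0093000, so the payment is 19,000 × 0.0093000 / (1 − 1.0093000^−72) = €363.21.
Total interest on Option B = 72 × €363.21 − €19,000 = €7,151.12.
Option A is lower by €4,874.40.

Option A by €4,874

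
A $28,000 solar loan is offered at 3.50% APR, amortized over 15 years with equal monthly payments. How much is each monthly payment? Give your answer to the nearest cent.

$200.17

Monthly rate = 3.5%/12 = 0.0029167; payment = 28,000 × 0.0029167 / (1 − (1+0.0029167)^−180) = $200.17.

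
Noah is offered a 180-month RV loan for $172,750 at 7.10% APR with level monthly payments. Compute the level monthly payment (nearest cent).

At 7.10% the monthly rate is 0.0059167, so the payment is 172,750 × 0.0059167 / (1 − 1.0059167^−180) = $1,562.40.

$1,562.40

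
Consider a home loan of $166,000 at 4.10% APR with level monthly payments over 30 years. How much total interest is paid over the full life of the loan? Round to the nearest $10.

At 4.10% the monthly rate is 0.0034167, so the payment is 166,000 × 0.0034167 / (1 − 1.0034167^−360) = $802.11.
Total paid = 360 × $802.11 = $288,759.60; interest = $288,759.60 − $166,000 = $122,759.60.

$122,760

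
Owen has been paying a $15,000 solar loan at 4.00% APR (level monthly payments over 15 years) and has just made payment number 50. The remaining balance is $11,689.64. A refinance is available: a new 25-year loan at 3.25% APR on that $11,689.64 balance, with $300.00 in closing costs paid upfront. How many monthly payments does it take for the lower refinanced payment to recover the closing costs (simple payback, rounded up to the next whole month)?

Current payment = 15,000 × 4%/12 / (1 − (1+0.0033333)^−180) = $110.95.
Refinanced payment = 11,689.64 × 0.0027083 / (1 − (1+0.0027083)^−300) = $56.97.
Monthly savings = $110.95 − $56.97 = $53.98.
Break-even = $300.00 / $53.98 = 5.56 → 6 months.

6 months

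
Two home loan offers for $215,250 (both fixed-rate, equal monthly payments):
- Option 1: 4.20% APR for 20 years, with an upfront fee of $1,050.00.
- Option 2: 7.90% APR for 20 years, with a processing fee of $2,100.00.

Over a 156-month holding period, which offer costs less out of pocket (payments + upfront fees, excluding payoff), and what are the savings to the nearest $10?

Option 1 by $72,790

Option 1: at 4.20% the monthly rate is 0.0035000, so the payment is 215,250 × 0.0035000 / (1 − 1.0035000^−240) = $1,327.17.
Option 2: monthly rate = 7.9%/12 = 0.0065833; payment = 215,250 × 0.0065833 / (1 − (1+0.0065833)^−240) = $1,787.06.
Over 156 months: Option 1 costs 156 × $1,327.17 + $1,050.00 = $208,088.52; Option 2 costs 156 × $1,787.06 + $2,100.00 = $280,881.36.
Option 1 is cheaper by $280,881.36 − $208,088.52 = $72,792.84.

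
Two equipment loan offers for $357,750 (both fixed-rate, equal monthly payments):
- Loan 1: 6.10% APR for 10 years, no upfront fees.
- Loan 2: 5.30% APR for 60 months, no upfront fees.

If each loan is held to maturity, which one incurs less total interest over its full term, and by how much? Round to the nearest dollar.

Loan 2 by $70,742

Loan 1: monthly rate = 6.1%/12 = 0.0050833; payment = 357,750 × 0.0050833 / (1 − (1+0.0050833)^−120) = $3,989.75.
Total interest on Loan 1 = 120 × $3,989.75 − $357,750 = $121,020.00.
Loan 2: monthly rate = 5.3%/12 = 0.0044167; payment = 357,750 × 0.0044167 / (1 − (1+0.0044167)^−60) = $6,800.46.
Total interest on Loan 2 = 60 × $6,800.46 − $357,750 = $50,277.60.
Loan 2 is lower by $70,742.40.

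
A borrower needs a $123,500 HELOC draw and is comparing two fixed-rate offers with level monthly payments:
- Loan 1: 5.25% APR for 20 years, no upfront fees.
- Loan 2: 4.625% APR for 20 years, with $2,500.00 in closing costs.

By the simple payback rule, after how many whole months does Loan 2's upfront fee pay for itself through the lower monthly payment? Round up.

59 months

Loan 1: monthly rate = 5.25%/12 = 0.0043750; payment = 123,500 × 0.0043750 / (1 − (1+0.0043750)^−240) = $832.20.
Loan 2: at 4.625% the monthly rate is 0.0038542, so the payment is 123,500 × 0.0038542 / (1 − 1.0038542^−240) = $789.68.
Monthly savings = $832.20 − $789.68 = $42.52.
Break-even = $2,500.00 / $42.52 = 58.80 → 59 months.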